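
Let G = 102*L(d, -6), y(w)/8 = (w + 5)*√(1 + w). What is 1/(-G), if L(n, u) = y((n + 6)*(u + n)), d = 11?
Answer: -√86/6315840 ≈ -1.4683e-6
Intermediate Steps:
y(w) = 8*√(1 + w)*(5 + w) (y(w) = 8*((w + 5)*√(1 + w)) = 8*((5 + w)*√(1 + w)) = 8*(√(1 + w)*(5 + w)) = 8*√(1 + w)*(5 + w))
L(n, u) = 8*√(1 + (6 + n)*(n + u))*(5 + (6 + n)*(n + u)) (L(n, u) = 8*√(1 + (n + 6)*(u + n))*(5 + (n + 6)*(u + n)) = 8*√(1 + (6 + n)*(n + u))*(5 + (6 + n)*(n + u)))
G = 73440*√86 (G = 102*(8*√(1 + 11² + 6*11 + 6*(-6) + 11*(-6))*(5 + 11² + 6*11 + 6*(-6) + 11*(-6))) = 102*(8*√(1 + 121 + 66 - 36 - 66)*(5 + 121 + 66 - 36 - 66)) = 102*(8*√86*90) = 102*(720*√86) = 73440*√86 ≈ 6.8106e+5)
1/(-G) = 1/(-73440*√86) = -√86/6315840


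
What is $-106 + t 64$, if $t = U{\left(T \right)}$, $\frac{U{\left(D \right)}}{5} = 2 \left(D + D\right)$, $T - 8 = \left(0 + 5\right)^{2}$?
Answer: $42134$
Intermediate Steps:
$T = 33$ ($T = 8 + \left(0 + 5\right)^{2} = 8 + 5^{2} = 8 + 25 = 33$)
$U{\left(D \right)} = 20 D$ ($U{\left(D \right)} = 5 \cdot 2 \left(D + D\right) = 5 \cdot 2 \cdot 2 D = 5 \cdot 4 D = 20 D$)
$t = 660$ ($t = 20 \cdot 33 = 660$)
$-106 + t 64 = -106 + 660 \cdot 64 = -106 + 42240 = 42134$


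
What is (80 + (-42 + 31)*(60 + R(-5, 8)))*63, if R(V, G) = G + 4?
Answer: -44856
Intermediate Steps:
R(V, G) = 4 + G
(80 + (-42 + 31)*(60 + R(-5, 8)))*63 = (80 + (-42 + 31)*(60 + (4 + 8)))*63 = (80 - 11*(60 + 12))*63 = (80 - 11*72)*63 = (80 - 792)*63 = -712*63 = -44856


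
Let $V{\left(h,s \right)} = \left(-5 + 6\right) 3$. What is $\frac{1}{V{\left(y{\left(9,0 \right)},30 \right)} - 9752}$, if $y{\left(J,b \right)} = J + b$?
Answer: $- \frac{1}{9749} \approx -0.00010257$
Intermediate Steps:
$V{\left(h,s \right)} = 3$ ($V{\left(h,s \right)} = 1 \cdot 3 = 3$)
$\frac{1}{V{\left(y{\left(9,0 \right)},30 \right)} - 9752} = \frac{1}{3 - 9752} = \frac{1}{-9749} = - \frac{1}{9749}$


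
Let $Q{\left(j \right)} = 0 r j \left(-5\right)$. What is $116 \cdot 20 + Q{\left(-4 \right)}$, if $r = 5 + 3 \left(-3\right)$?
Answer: $2320$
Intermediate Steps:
$r = -4$ ($r = 5 - 9 = -4$)
$Q{\left(j \right)} = 0$ ($Q{\left(j \right)} = 0 \left(-4\right) j \left(-5\right) = 0 j \left(-5\right) = 0 \left(-5\right) = 0$)
$116 \cdot 20 + Q{\left(-4 \right)} = 116 \cdot 20 + 0 = 2320 + 0 = 2320$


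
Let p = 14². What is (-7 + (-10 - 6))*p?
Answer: -4508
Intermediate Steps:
p = 196
(-7 + (-10 - 6))*p = (-7 + (-10 - 6))*196 = (-7 - 16)*196 = -23*196 = -4508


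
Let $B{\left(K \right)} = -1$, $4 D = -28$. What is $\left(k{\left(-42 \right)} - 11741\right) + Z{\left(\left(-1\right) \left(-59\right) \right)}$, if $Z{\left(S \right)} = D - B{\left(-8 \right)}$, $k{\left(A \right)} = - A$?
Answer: $-11705$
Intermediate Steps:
$D = -7$ ($D = \frac{1}{4} \left(-28\right) = -7$)
$Z{\left(S \right)} = -6$ ($Z{\left(S \right)} = -7 - -1 = -7 + 1 = -6$)
$\left(k{\left(-42 \right)} - 11741\right) + Z{\left(\left(-1\right) \left(-59\right) \right)} = \left(\left(-1\right) \left(-42\right) - 11741\right) - 6 = \left(42 - 11741\right) - 6 = -11699 - 6 = -11705$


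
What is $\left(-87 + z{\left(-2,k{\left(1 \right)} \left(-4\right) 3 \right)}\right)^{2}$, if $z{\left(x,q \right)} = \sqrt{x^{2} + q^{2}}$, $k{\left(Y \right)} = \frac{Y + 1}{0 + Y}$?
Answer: $8149 - 348 \sqrt{145} \approx 3958.5$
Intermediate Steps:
$k{\left(Y \right)} = \frac{1 + Y}{Y}$
$z{\left(x,q \right)} = \sqrt{q^{2} + x^{2}}$
$\left(-87 + z{\left(-2,k{\left(1 \right)} \left(-4\right) 3 \right)}\right)^{2} = \left(-87 + \sqrt{\left(\frac{1 + 1}{1} \left(-4\right) 3\right)^{2} + \left(-2\right)^{2}}\right)^{2} = \left(-87 + \sqrt{\left(1 \cdot 2 \left(-4\right) 3\right)^{2} + 4}\right)^{2} = \left(-87 + \sqrt{\left(2 \left(-4\right) 3\right)^{2} + 4}\right)^{2} = \left(-87 + \sqrt{\left(\left(-8\right) 3\right)^{2} + 4}\right)^{2} = \left(-87 + \sqrt{\left(-24\right)^{2} + 4}\right)^{2} = \left(-87 + \sqrt{576 + 4}\right)^{2} = \left(-87 + \sqrt{580}\right)^{2} = \left(-87 + 2 \sqrt{145}\right)^{2}$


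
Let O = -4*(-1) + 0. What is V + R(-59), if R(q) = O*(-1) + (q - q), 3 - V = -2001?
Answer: 2000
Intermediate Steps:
V = 2004 (V = 3 - 1*(-2001) = 3 + 2001 = 2004)
O = 4 (O = 4 + 0 = 4)
R(q) = -4 (R(q) = 4*(-1) + (q - q) = -4 + 0 = -4)
V + R(-59) = 2004 - 4 = 2000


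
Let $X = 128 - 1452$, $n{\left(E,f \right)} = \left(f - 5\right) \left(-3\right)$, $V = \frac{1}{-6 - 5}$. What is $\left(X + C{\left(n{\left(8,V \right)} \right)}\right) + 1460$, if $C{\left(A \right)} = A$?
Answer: $\frac{1664}{11} \approx 151.27$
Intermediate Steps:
$V = - \frac{1}{11}$ ($V = \frac{1}{-11} = - \frac{1}{11} \approx -0.090909$)
$n{\left(E,f \right)} = 15 - 3 f$ ($n{\left(E,f \right)} = \left(-5 + f\right) \left(-3\right) = 15 - 3 f$)
$X = -1324$ ($X = 128 - 1452 = -1324$)
$\left(X + C{\left(n{\left(8,V \right)} \right)}\right) + 1460 = \left(-1324 + \left(15 - - \frac{3}{11}\right)\right) + 1460 = \left(-1324 + \left(15 + \frac{3}{11}\right)\right) + 1460 = \left(-1324 + \frac{168}{11}\right) + 1460 = - \frac{14396}{11} + 1460 = \frac{1664}{11}$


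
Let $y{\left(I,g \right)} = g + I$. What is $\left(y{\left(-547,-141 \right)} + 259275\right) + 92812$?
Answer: $351399$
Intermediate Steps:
$y{\left(I,g \right)} = I + g$
$\left(y{\left(-547,-141 \right)} + 259275\right) + 92812 = \left(\left(-547 - 141\right) + 259275\right) + 92812 = \left(-688 + 259275\right) + 92812 = 258587 + 92812 = 351399$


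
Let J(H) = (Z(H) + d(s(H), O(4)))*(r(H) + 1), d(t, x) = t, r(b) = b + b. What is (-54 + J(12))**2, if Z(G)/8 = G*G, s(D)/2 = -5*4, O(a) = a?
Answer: 769840516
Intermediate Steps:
r(b) = 2*b
s(D) = -40 (s(D) = 2*(-5*4) = 2*(-20) = -40)
Z(G) = 8*G**2 (Z(G) = 8*(G*G) = 8*G**2)
J(H) = (1 + 2*H)*(-40 + 8*H**2) (J(H) = (8*H**2 - 40)*(2*H + 1) = (-40 + 8*H**2)*(1 + 2*H) = (1 + 2*H)*(-40 + 8*H**2))
(-54 + J(12))**2 = (-54 + (-40 - 80*12 + 8*12**2 + 16*12**3))**2 = (-54 + (-40 - 960 + 8*144 + 16*1728))**2 = (-54 + (-40 - 960 + 1152 + 27648))**2 = (-54 + 27800)**2 = 27746**2 = 769840516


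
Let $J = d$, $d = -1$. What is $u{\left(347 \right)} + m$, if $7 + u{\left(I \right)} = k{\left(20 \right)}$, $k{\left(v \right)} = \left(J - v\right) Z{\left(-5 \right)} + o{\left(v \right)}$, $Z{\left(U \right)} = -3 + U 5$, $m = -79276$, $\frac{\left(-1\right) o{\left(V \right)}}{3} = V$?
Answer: $-78755$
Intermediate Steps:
$J = -1$
$o{\left(V \right)} = - 3 V$
$Z{\left(U \right)} = -3 + 5 U$
$k{\left(v \right)} = 28 + 25 v$ ($k{\left(v \right)} = \left(-1 - v\right) \left(-3 + 5 \left(-5\right)\right) - 3 v = \left(-1 - v\right) \left(-3 - 25\right) - 3 v = \left(-1 - v\right) \left(-28\right) - 3 v = \left(28 + 28 v\right) - 3 v = 28 + 25 v$)
$u{\left(I \right)} = 521$ ($u{\left(I \right)} = -7 + \left(28 + 25 \cdot 20\right) = -7 + \left(28 + 500\right) = -7 + 528 = 521$)
$u{\left(347 \right)} + m = 521 - 79276 = -78755$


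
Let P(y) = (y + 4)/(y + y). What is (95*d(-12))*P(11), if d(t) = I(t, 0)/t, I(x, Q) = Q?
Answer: 0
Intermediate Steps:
P(y) = (4 + y)/(2*y) (P(y) = (4 + y)/((2*y)) = (4 + y)*(1/(2*y)) = (4 + y)/(2*y))
d(t) = 0 (d(t) = 0/t = 0)
(95*d(-12))*P(11) = (95*0)*((½)*(4 + 11)/11) = 0*((½)*(1/11)*15) = 0*(15/22) = 0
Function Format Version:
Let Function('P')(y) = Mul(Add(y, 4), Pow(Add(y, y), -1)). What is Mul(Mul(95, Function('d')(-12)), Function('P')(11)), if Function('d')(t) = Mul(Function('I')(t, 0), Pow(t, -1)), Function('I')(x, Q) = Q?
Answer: 0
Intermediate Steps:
Function('P')(y) = Mul(Rational(1, 2), Pow(y, -1), Add(4, y)) (Function('P')(y) = Mul(Add(4, y), Pow(Mul(2, y), -1)) = Mul(Add(4, y), Mul(Rational(1, 2), Pow(y, -1))) = Mul(Rational(1, 2), Pow(y, -1), Add(4, y)))
Function('d')(t) = 0 (Function('d')(t) = Mul(0, Pow(t, -1)) = 0)
Mul(Mul(95, Function('d')(-12)), Function('P')(11)) = Mul(Mul(95, 0), Mul(Rational(1, 2), Pow(11, -1), Add(4, 11))) = Mul(0, Mul(Rational(1, 2), Rational(1, 11), 15)) = Mul(0, Rational(15, 22)) = 0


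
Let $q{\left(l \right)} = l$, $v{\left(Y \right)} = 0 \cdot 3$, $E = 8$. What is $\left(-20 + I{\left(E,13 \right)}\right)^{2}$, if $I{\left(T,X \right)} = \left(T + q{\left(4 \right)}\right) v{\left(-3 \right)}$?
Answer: $400$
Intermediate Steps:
$v{\left(Y \right)} = 0$
$I{\left(T,X \right)} = 0$ ($I{\left(T,X \right)} = \left(T + 4\right) 0 = \left(4 + T\right) 0 = 0$)
$\left(-20 + I{\left(E,13 \right)}\right)^{2} = \left(-20 + 0\right)^{2} = \left(-20\right)^{2} = 400$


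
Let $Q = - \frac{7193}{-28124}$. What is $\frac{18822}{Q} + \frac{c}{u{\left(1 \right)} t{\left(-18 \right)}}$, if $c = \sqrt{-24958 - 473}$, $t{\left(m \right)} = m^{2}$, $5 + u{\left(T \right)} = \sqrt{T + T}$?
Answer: $\frac{529349928}{7193} - \frac{35 i \sqrt{519}}{7452} - \frac{7 i \sqrt{1038}}{7452} \approx 73592.0 - 0.13726 i$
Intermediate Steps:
$Q = \frac{7193}{28124}$ ($Q = \left(-7193\right) \left(- \frac{1}{28124}\right) = \frac{7193}{28124} \approx 0.25576$)
$u{\left(T \right)} = -5 + \sqrt{2} \sqrt{T}$ ($u{\left(T \right)} = -5 + \sqrt{T + T} = -5 + \sqrt{2 T} = -5 + \sqrt{2} \sqrt{T}$)
$c = 7 i \sqrt{519}$ ($c = \sqrt{-25431} = 7 i \sqrt{519} \approx 159.47 i$)
$\frac{18822}{Q} + \frac{c}{u{\left(1 \right)} t{\left(-18 \right)}} = \frac{18822}{\frac{7193}{28124}} + \frac{7 i \sqrt{519}}{\left(-5 + \sqrt{2} \sqrt{1}\right) \left(-18\right)^{2}} = 18822 \cdot \frac{28124}{7193} + \frac{7 i \sqrt{519}}{\left(-5 + \sqrt{2} \cdot 1\right) 324} = \frac{529349928}{7193} + \frac{7 i \sqrt{519}}{\left(-5 + \sqrt{2}\right) 324} = \frac{529349928}{7193} + \frac{7 i \sqrt{519}}{-1620 + 324 \sqrt{2}}$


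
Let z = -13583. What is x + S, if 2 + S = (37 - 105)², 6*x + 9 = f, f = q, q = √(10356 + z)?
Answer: 9241/2 + I*√3227/6 ≈ 4620.5 + 9.4678*I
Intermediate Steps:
q = I*√3227 (q = √(10356 - 13583) = √(-3227) = I*√3227 ≈ 56.807*I)
f = I*√3227 ≈ 56.807*I
x = -3/2 + I*√3227/6 (x = -3/2 + (I*√3227)/6 = -3/2 + I*√3227/6 ≈ -1.5 + 9.4678*I)
S = 4622 (S = -2 + (37 - 105)² = -2 + (-68)² = -2 + 4624 = 4622)
x + S = (-3/2 + I*√3227/6) + 4622 = 9241/2 + I*√3227/6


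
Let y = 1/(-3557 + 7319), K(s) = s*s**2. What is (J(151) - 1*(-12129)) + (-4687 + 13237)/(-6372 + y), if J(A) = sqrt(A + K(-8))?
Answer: 290717709627/23971463 + 19*I ≈ 12128.0 + 19.0*I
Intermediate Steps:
K(s) = s**3
J(A) = sqrt(-512 + A) (J(A) = sqrt(A + (-8)**3) = sqrt(A - 512) = sqrt(-512 + A))
y = 1/3762 ≈ 0.00026582
(J(151) - 1*(-12129)) + (-4687 + 13237)/(-6372 + y) = (sqrt(-512 + 151) - 1*(-12129)) + (-4687 + 13237)/(-6372 + 1/3762) = (sqrt(-361) + 12129) + 8550/(-23971463/3762) = (19*I + 12129) + 8550*(-3762/23971463) = (12129 + 19*I) - 32165100/23971463 = 290717709627/23971463 + 19*I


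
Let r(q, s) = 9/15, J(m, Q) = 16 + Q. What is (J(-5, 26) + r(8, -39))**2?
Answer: 45369/25 ≈ 1814.8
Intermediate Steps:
r(q, s) = 3/5 (r(q, s) = 9*(1/15) = 3/5)
(J(-5, 26) + r(8, -39))**2 = ((16 + 26) + 3/5)**2 = (42 + 3/5)**2 = (213/5)**2 = 45369/25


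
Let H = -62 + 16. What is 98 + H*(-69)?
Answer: 3272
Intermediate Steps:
H = -46
98 + H*(-69) = 98 - 46*(-69) = 98 + 3174 = 3272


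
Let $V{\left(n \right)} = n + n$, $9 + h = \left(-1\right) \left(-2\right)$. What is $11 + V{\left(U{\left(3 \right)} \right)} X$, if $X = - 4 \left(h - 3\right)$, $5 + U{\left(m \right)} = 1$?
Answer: $-309$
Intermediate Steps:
$U{\left(m \right)} = -4$ ($U{\left(m \right)} = -5 + 1 = -4$)
$h = -7$ ($h = -9 - -2 = -9 + 2 = -7$)
$X = 40$ ($X = - 4 \left(-7 - 3\right) = \left(-4\right) \left(-10\right) = 40$)
$V{\left(n \right)} = 2 n$
$11 + V{\left(U{\left(3 \right)} \right)} X = 11 + 2 \left(-4\right) 40 = 11 - 320 = -309$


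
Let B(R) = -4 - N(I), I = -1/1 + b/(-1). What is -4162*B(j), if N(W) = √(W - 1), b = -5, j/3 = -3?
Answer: 16648 + 4162*√3 ≈ 23857.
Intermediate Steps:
j = -9 (j = 3*(-3) = -9)
I = 4 (I = -1/1 - 5/(-1) = -1*1 - 5*(-1) = -1 + 5 = 4)
N(W) = √(-1 + W)
B(R) = -4 - √3 (B(R) = -4 - √(-1 + 4) = -4 - √3)
-4162*B(j) = -4162*(-4 - √3) = 16648 + 4162*√3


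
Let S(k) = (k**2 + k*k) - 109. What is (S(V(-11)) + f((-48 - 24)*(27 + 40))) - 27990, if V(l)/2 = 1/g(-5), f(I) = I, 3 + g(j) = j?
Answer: -263383/8 ≈ -32923.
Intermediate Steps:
g(j) = -3 + j
V(l) = -1/4 (V(l) = 2/(-3 - 5) = 2/(-8) = 2*(-1/8) = -1/4)
S(k) = -109 + 2*k**2 (S(k) = (k**2 + k**2) - 109 = 2*k**2 - 109 = -109 + 2*k**2)
(S(V(-11)) + f((-48 - 24)*(27 + 40))) - 27990 = ((-109 + 2*(-1/4)**2) + (-48 - 24)*(27 + 40)) - 27990 = ((-109 + 2*(1/16)) - 72*67) - 27990 = ((-109 + 1/8) - 4824) - 27990 = (-871/8 - 4824) - 27990 = -39463/8 - 27990 = -263383/8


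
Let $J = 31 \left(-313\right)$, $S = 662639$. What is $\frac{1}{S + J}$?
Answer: $\frac{1}{652936} \approx 1.5315 \cdot 10^{-6}$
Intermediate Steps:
$J = -9703$
$\frac{1}{S + J} = \frac{1}{662639 - 9703} = \frac{1}{652936}$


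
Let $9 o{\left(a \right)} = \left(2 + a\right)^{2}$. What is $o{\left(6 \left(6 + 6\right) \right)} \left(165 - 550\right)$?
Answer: $- \frac{2108260}{9} \approx -2.3425 \cdot 10^{5}$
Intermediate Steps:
$o{\left(a \right)} = \frac{\left(2 + a\right)^{2}}{9}$
$o{\left(6 \left(6 + 6\right) \right)} \left(165 - 550\right) = \frac{\left(2 + 6 \left(6 + 6\right)\right)^{2}}{9} \left(165 - 550\right) = \frac{\left(2 + 6 \cdot 12\right)^{2}}{9} \left(165 - 550\right) = \frac{\left(2 + 72\right)^{2}}{9} \left(-385\right) = \frac{74^{2}}{9} \left(-385\right) = \frac{1}{9} \cdot 5476 \left(-385\right) = \frac{5476}{9} \left(-385\right) = - \frac{2108260}{9}$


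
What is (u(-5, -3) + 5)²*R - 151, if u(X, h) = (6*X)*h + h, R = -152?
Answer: -1286679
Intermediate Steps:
u(X, h) = h + 6*X*h (u(X, h) = 6*X*h + h = h + 6*X*h)
(u(-5, -3) + 5)²*R - 151 = (-3*(1 + 6*(-5)) + 5)²*(-152) - 151 = (-3*(1 - 30) + 5)²*(-152) - 151 = (-3*(-29) + 5)²*(-152) - 151 = (87 + 5)²*(-152) - 151 = 92²*(-152) - 151 = 8464*(-152) - 151 = -1286528 - 151 = -1286679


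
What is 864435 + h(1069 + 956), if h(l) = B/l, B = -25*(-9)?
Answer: 7779916/9 ≈ 8.6444e+5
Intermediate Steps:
B = 225
h(l) = 225/l
864435 + h(1069 + 956) = 864435 + 225/(1069 + 956) = 864435 + 225/2025 = 864435 + 225*(1/2025) = 864435 + ⅑ = 7779916/9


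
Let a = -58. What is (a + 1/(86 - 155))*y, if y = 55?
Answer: -220165/69 ≈ -3190.8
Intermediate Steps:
(a + 1/(86 - 155))*y = (-58 + 1/(86 - 155))*55 = (-58 + 1/(-69))*55 = (-58 - 1/69)*55 = -4003/69*55 = -220165/69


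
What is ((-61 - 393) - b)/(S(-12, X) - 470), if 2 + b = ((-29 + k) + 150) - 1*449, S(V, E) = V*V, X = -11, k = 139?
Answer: 263/326 ≈ 0.80675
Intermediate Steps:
S(V, E) = V²
b = -191 (b = -2 + (((-29 + 139) + 150) - 1*449) = -2 + ((110 + 150) - 449) = -2 + (260 - 449) = -2 - 189 = -191)
((-61 - 393) - b)/(S(-12, X) - 470) = ((-61 - 393) - 1*(-191))/((-12)² - 470) = (-454 + 191)/(144 - 470) = -263/(-326) = -1/326*(-263) = 263/326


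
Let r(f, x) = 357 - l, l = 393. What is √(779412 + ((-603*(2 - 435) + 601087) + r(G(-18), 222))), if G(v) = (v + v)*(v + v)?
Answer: √1641562 ≈ 1281.2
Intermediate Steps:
G(v) = 4*v² (G(v) = (2*v)*(2*v) = 4*v²)
r(f, x) = -36 (r(f, x) = 357 - 1*393 = 357 - 393 = -36)
√(779412 + ((-603*(2 - 435) + 601087) + r(G(-18), 222))) = √(779412 + ((-603*(2 - 435) + 601087) - 36)) = √(779412 + ((-603*(-433) + 601087) - 36)) = √(779412 + ((261099 + 601087) - 36)) = √(779412 + (862186 - 36)) = √(779412 + 862150) = √1641562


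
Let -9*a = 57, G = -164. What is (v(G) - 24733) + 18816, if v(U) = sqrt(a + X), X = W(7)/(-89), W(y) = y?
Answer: -5917 + 4*I*sqrt(28569)/267 ≈ -5917.0 + 2.5322*I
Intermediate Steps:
a = -19/3 (a = -1/9*57 = -19/3 ≈ -6.3333)
X = -7/89 (X = 7/(-89) = 7*(-1/89) = -7/89 ≈ -0.078652)
v(U) = 4*I*sqrt(28569)/267 (v(U) = sqrt(-19/3 - 7/89) = sqrt(-1712/267) = 4*I*sqrt(28569)/267)
(v(G) - 24733) + 18816 = (4*I*sqrt(28569)/267 - 24733) + 18816 = (-24733 + 4*I*sqrt(28569)/267) + 18816 = -5917 + 4*I*sqrt(28569)/267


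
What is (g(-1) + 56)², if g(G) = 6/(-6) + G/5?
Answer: 75076/25 ≈ 3003.0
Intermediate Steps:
g(G) = -1 + G/5 (g(G) = 6*(-⅙) + G*(⅕) = -1 + G/5)
(g(-1) + 56)² = ((-1 + (⅕)*(-1)) + 56)² = ((-1 - ⅕) + 56)² = (-6/5 + 56)² = (274/5)² = 75076/25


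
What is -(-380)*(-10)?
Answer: -3800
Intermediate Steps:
-(-380)*(-10) = -38*(-10)*(-10) = 380*(-10) = -3800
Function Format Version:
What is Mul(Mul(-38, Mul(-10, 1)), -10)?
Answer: -3800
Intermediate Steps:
Mul(Mul(-38, Mul(-10, 1)), -10) = Mul(Mul(-38, -10), -10) = Mul(380, -10) = -3800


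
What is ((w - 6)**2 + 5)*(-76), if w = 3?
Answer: -1064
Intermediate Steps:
((w - 6)**2 + 5)*(-76) = ((3 - 6)**2 + 5)*(-76) = ((-3)**2 + 5)*(-76) = (9 + 5)*(-76) = 14*(-76) = -1064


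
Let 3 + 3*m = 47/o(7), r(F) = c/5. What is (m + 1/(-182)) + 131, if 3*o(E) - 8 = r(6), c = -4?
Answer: 447247/3276 ≈ 136.52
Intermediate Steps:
r(F) = -⅘ (r(F) = -4/5 = -4*⅕ = -⅘)
o(E) = 12/5 (o(E) = 8/3 + (⅓)*(-⅘) = 8/3 - 4/15 = 12/5)
m = 199/36 (m = -1 + (47/(12/5))/3 = -1 + (47*(5/12))/3 = -1 + (⅓)*(235/12) = -1 + 235/36 = 199/36 ≈ 5.5278)
(m + 1/(-182)) + 131 = (199/36 + 1/(-182)) + 131 = (199/36 - 1/182) + 131 = 18091/3276 + 131 = 447247/3276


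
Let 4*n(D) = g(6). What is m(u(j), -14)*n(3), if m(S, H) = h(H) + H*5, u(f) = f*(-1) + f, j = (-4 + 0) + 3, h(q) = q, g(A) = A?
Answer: -126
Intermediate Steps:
n(D) = 3/2 (n(D) = (¼)*6 = 3/2)
j = -1 (j = -4 + 3 = -1)
u(f) = 0 (u(f) = -f + f = 0)
m(S, H) = 6*H (m(S, H) = H + H*5 = H + 5*H = 6*H)
m(u(j), -14)*n(3) = (6*(-14))*(3/2) = -84*3/2 = -126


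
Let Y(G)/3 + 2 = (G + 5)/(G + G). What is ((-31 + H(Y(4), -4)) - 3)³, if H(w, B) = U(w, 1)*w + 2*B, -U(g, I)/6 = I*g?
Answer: -18970074963/32768 ≈ -5.7892e+5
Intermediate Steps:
U(g, I) = -6*I*g
Y(G) = -6 + 3*(5 + G)/(2*G) (Y(G) = -6 + 3*((G + 5)/(G + G)) = -6 + 3*((5 + G)/((2*G))) = -6 + 3*((5 + G)*(1/(2*G))) = -6 + 3*((5 + G)/(2*G)) = -6 + 3*(5 + G)/(2*G))
H(w, B) = -6*w² + 2*B (H(w, B) = (-6*1*w)*w + 2*B = (-6*w)*w + 2*B = -6*w² + 2*B)
((-31 + H(Y(4), -4)) - 3)³ = ((-31 + (-6*9*(5 - 3*4)²/64 + 2*(-4))) - 3)³ = ((-31 + (-6*9*(5 - 12)²/64 - 8)) - 3)³ = ((-31 + (-6*((3/2)*(¼)*(-7))² - 8)) - 3)³ = ((-31 + (-6*(-21/8)² - 8)) - 3)³ = ((-31 + (-6*441/64 - 8)) - 3)³ = ((-31 + (-1323/32 - 8)) - 3)³ = ((-31 - 1579/32) - 3)³ = (-2571/32 - 3)³ = (-2667/32)³ = -18970074963/32768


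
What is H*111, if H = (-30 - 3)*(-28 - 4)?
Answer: 117216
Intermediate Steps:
H = 1056 (H = -33*(-32) = 1056)
H*111 = 1056*111 = 117216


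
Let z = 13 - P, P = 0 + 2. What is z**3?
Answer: 1331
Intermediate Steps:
P = 2
z = 11 (z = 13 - 1*2 = 13 - 2 = 11)
z**3 = 11**3 = 1331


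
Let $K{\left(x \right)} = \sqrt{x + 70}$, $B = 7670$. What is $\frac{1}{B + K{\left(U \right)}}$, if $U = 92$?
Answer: $\frac{3835}{29414369} - \frac{9 \sqrt{2}}{58828738} \approx 0.00013016$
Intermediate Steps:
$K{\left(x \right)} = \sqrt{70 + x}$
$\frac{1}{B + K{\left(U \right)}} = \frac{1}{7670 + \sqrt{70 + 92}} = \frac{1}{7670 + \sqrt{162}} = \frac{1}{7670 + 9 \sqrt{2}}$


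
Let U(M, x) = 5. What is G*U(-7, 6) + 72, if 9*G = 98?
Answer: 1138/9 ≈ 126.44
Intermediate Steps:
G = 98/9 (G = (⅑)*98 = 98/9 ≈ 10.889)
G*U(-7, 6) + 72 = (98/9)*5 + 72 = 490/9 + 72 = 1138/9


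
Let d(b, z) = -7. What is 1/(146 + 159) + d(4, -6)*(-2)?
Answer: 4271/305 ≈ 14.003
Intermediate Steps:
1/(146 + 159) + d(4, -6)*(-2) = 1/(146 + 159) - 7*(-2) = 1/305 + 14 = 4271/305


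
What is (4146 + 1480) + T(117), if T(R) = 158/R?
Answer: 658400/117 ≈ 5627.4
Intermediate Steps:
(4146 + 1480) + T(117) = (4146 + 1480) + 158/117 = 5626 + 158*(1/117) = 5626 + 158/117 = 658400/117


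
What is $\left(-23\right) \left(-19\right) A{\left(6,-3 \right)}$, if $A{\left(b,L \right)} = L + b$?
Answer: $1311$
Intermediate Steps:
$\left(-23\right) \left(-19\right) A{\left(6,-3 \right)} = \left(-23\right) \left(-19\right) \left(-3 + 6\right) = 437 \cdot 3 = 1311$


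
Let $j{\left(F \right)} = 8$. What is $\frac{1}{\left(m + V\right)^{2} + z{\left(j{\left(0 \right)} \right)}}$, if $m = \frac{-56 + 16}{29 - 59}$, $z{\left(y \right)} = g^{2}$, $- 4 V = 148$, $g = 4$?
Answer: $\frac{9}{11593} \approx 0.00077633$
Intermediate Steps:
$V = -37$ ($V = \left(- \frac{1}{4}\right) 148 = -37$)
$z{\left(y \right)} = 16$ ($z{\left(y \right)} = 4^{2} = 16$)
$m = \frac{4}{3}$ ($m = - \frac{40}{-30} = \left(-40\right) \left(- \frac{1}{30}\right) = \frac{4}{3} \approx 1.3333$)
$\frac{1}{\left(m + V\right)^{2} + z{\left(j{\left(0 \right)} \right)}} = \frac{1}{\left(\frac{4}{3} - 37\right)^{2} + 16} = \frac{1}{\left(- \frac{107}{3}\right)^{2} + 16} = \frac{1}{\frac{11449}{9} + 16} = \frac{1}{\frac{11593}{9}} = \frac{9}{11593}$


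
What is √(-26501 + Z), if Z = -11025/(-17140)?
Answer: I*√77852642111/1714 ≈ 162.79*I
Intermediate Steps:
Z = 2205/3428 (Z = -11025*(-1/17140) = 2205/3428 ≈ 0.64323)
√(-26501 + Z) = √(-26501 + 2205/3428) = √(-90843223/3428) = I*√77852642111/1714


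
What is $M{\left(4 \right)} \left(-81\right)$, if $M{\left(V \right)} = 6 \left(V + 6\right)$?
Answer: $-4860$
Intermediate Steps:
$M{\left(V \right)} = 36 + 6 V$ ($M{\left(V \right)} = 6 \left(6 + V\right) = 36 + 6 V$)
$M{\left(4 \right)} \left(-81\right) = \left(36 + 6 \cdot 4\right) \left(-81\right) = \left(36 + 24\right) \left(-81\right) = 60 \left(-81\right) = -4860$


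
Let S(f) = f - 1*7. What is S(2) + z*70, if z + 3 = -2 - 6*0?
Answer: -355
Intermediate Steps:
S(f) = -7 + f (S(f) = f - 7 = -7 + f)
z = -5 (z = -3 + (-2 - 6*0) = -3 + (-2 + 0) = -3 - 2 = -5)
S(2) + z*70 = (-7 + 2) - 5*70 = -5 - 350 = -355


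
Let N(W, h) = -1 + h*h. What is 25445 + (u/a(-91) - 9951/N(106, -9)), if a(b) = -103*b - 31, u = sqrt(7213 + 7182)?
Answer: 2025649/80 + sqrt(14395)/9342 ≈ 25321.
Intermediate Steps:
N(W, h) = -1 + h**2
u = sqrt(14395) ≈ 119.98
a(b) = -31 - 103*b
25445 + (u/a(-91) - 9951/N(106, -9)) = 25445 + (sqrt(14395)/(-31 - 103*(-91)) - 9951/(-1 + (-9)**2)) = 25445 + (sqrt(14395)/(-31 + 9373) - 9951/(-1 + 81)) = 25445 + (sqrt(14395)/9342 - 9951/80) = 25445 + (-9951/80 + sqrt(14395)/9342) = 2025649/80 + sqrt(14395)/9342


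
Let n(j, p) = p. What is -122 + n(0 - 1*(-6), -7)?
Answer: -129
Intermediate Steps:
-122 + n(0 - 1*(-6), -7) = -122 - 7 = -129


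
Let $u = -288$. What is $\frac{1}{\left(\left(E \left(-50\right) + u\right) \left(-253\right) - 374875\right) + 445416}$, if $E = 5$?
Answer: $\frac{1}{206655} \approx 4.839 \cdot 10^{-6}$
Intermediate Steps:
$\frac{1}{\left(\left(E \left(-50\right) + u\right) \left(-253\right) - 374875\right) + 445416} = \frac{1}{\left(\left(5 \left(-50\right) - 288\right) \left(-253\right) - 374875\right) + 445416} = \frac{1}{\left(\left(-250 - 288\right) \left(-253\right) - 374875\right) + 445416} = \frac{1}{\left(\left(-538\right) \left(-253\right) - 374875\right) + 445416} = \frac{1}{\left(136114 - 374875\right) + 445416} = \frac{1}{-238761 + 445416} = \frac{1}{206655}$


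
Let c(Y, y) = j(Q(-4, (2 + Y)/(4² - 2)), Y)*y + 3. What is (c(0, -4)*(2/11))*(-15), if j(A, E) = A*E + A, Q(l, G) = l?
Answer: -570/11 ≈ -51.818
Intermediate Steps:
j(A, E) = A + A*E
c(Y, y) = 3 + y*(-4 - 4*Y) (c(Y, y) = (-4*(1 + Y))*y + 3 = (-4 - 4*Y)*y + 3 = y*(-4 - 4*Y) + 3 = 3 + y*(-4 - 4*Y))
(c(0, -4)*(2/11))*(-15) = ((3 - 4*(-4)*(1 + 0))*(2/11))*(-15) = ((3 - 4*(-4)*1)*(2*(1/11)))*(-15) = ((3 + 16)*(2/11))*(-15) = (19*(2/11))*(-15) = (38/11)*(-15) = -570/11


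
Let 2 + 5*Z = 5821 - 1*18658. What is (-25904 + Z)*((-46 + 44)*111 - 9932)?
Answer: 1445513286/5 ≈ 2.8910e+8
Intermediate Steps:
Z = -12839/5 (Z = -⅖ + (5821 - 1*18658)/5 = -⅖ + (5821 - 18658)/5 = -⅖ + (⅕)*(-12837) = -⅖ - 12837/5 = -12839/5 ≈ -2567.8)
(-25904 + Z)*((-46 + 44)*111 - 9932) = (-25904 - 12839/5)*((-46 + 44)*111 - 9932) = -142359*(-2*111 - 9932)/5 = -142359*(-222 - 9932)/5 = -142359/5*(-10154) = 1445513286/5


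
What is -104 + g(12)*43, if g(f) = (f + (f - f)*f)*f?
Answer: 6088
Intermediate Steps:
g(f) = f² (g(f) = (f + 0*f)*f = (f + 0)*f = f*f = f²)
-104 + g(12)*43 = -104 + 12²*43 = -104 + 144*43 = -104 + 6192 = 6088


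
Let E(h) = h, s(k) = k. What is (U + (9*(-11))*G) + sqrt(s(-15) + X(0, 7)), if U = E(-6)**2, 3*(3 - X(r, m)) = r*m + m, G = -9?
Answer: 927 + I*sqrt(129)/3 ≈ 927.0 + 3.7859*I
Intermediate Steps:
X(r, m) = 3 - m/3 - m*r/3 (X(r, m) = 3 - (r*m + m)/3 = 3 - (m*r + m)/3 = 3 - (m + m*r)/3 = 3 + (-m/3 - m*r/3) = 3 - m/3 - m*r/3)
U = 36 (U = (-6)**2 = 36)
(U + (9*(-11))*G) + sqrt(s(-15) + X(0, 7)) = (36 + (9*(-11))*(-9)) + sqrt(-15 + (3 - 1/3*7 - 1/3*7*0)) = (36 - 99*(-9)) + sqrt(-15 + (3 - 7/3 + 0)) = (36 + 891) + sqrt(-15 + 2/3) = 927 + sqrt(-43/3) = 927 + I*sqrt(129)/3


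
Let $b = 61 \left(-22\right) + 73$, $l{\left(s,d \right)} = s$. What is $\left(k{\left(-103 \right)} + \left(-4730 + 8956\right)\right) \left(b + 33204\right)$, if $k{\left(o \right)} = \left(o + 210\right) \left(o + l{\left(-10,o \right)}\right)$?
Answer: $-251168775$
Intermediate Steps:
$b = -1269$ ($b = -1342 + 73 = -1269$)
$k{\left(o \right)} = \left(-10 + o\right) \left(210 + o\right)$ ($k{\left(o \right)} = \left(o + 210\right) \left(o - 10\right) = \left(210 + o\right) \left(-10 + o\right) = \left(-10 + o\right) \left(210 + o\right)$)
$\left(k{\left(-103 \right)} + \left(-4730 + 8956\right)\right) \left(b + 33204\right) = \left(\left(-2100 + \left(-103\right)^{2} + 200 \left(-103\right)\right) + \left(-4730 + 8956\right)\right) \left(-1269 + 33204\right) = \left(\left(-2100 + 10609 - 20600\right) + 4226\right) 31935 = \left(-12091 + 4226\right) 31935 = \left(-7865\right) 31935 = -251168775$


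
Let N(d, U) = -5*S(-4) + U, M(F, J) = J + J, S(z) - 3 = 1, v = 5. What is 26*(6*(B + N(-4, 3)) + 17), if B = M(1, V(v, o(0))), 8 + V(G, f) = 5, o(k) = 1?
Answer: -3146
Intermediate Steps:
S(z) = 4 (S(z) = 3 + 1 = 4)
V(G, f) = -3 (V(G, f) = -8 + 5 = -3)
M(F, J) = 2*J
N(d, U) = -20 + U (N(d, U) = -5*4 + U = -20 + U)
B = -6 (B = 2*(-3) = -6)
26*(6*(B + N(-4, 3)) + 17) = 26*(6*(-6 + (-20 + 3)) + 17) = 26*(6*(-6 - 17) + 17) = 26*(6*(-23) + 17) = 26*(-138 + 17) = 26*(-121) = -3146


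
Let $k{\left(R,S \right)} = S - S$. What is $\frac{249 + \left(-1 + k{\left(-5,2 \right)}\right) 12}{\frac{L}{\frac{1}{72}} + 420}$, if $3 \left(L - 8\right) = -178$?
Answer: $- \frac{79}{1092} \approx -0.072344$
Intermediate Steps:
$L = - \frac{154}{3}$ ($L = 8 + \frac{1}{3} \left(-178\right) = 8 - \frac{178}{3} = - \frac{154}{3} \approx -51.333$)
$k{\left(R,S \right)} = 0$
$\frac{249 + \left(-1 + k{\left(-5,2 \right)}\right) 12}{\frac{L}{\frac{1}{72}} + 420} = \frac{249 + \left(-1 + 0\right) 12}{- \frac{154}{3 \cdot \frac{1}{72}} + 420} = \frac{249 - 12}{- \frac{154 \frac{1}{\frac{1}{72}}}{3} + 420} = \frac{249 - 12}{\left(- \frac{154}{3}\right) 72 + 420} = \frac{237}{-3696 + 420} = \frac{237}{-3276} = 237 \left(- \frac{1}{3276}\right) = - \frac{79}{1092}$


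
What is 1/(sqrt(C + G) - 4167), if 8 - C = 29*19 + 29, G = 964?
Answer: -4167/17363497 - 14*sqrt(2)/17363497 ≈ -0.00024113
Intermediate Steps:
C = -572 (C = 8 - (29*19 + 29) = 8 - (551 + 29) = 8 - 1*580 = 8 - 580 = -572)
1/(sqrt(C + G) - 4167) = 1/(sqrt(-572 + 964) - 4167) = 1/(sqrt(392) - 4167) = 1/(14*sqrt(2) - 4167) = 1/(-4167 + 14*sqrt(2))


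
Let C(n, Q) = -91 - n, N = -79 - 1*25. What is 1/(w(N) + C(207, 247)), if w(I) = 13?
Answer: -1/285 ≈ -0.0035088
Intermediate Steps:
N = -104 (N = -79 - 25 = -104)
1/(w(N) + C(207, 247)) = 1/(13 + (-91 - 1*207)) = 1/(13 + (-91 - 207)) = 1/(13 - 298) = 1/(-285) = -1/285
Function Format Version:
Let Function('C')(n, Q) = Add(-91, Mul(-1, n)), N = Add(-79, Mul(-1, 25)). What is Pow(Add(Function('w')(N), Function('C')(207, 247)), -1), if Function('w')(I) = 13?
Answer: Rational(-1, 285) ≈ -0.0035088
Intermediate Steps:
N = -104 (N = Add(-79, -25) = -104)
Pow(Add(Function('w')(N), Function('C')(207, 247)), -1) = Pow(Add(13, Add(-91, Mul(-1, 207))), -1) = Pow(Add(13, Add(-91, -207)), -1) = Pow(Add(13, -298), -1) = Pow(-285, -1) = Rational(-1, 285)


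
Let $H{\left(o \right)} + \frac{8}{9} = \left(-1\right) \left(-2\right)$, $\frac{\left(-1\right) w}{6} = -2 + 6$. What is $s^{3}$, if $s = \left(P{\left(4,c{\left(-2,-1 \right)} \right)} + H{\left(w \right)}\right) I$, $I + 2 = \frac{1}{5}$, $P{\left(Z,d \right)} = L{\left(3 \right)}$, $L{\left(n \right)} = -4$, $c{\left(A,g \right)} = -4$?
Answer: $\frac{17576}{125} \approx 140.61$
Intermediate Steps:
$w = -24$ ($w = - 6 \left(-2 + 6\right) = \left(-6\right) 4 = -24$)
$P{\left(Z,d \right)} = -4$
$H{\left(o \right)} = \frac{10}{9}$ ($H{\left(o \right)} = - \frac{8}{9} - -2 = - \frac{8}{9} + 2 = \frac{10}{9}$)
$I = - \frac{9}{5}$ ($I = -2 + \frac{1}{5} = - \frac{9}{5} \approx -1.8$)
$s = \frac{26}{5}$ ($s = \left(-4 + \frac{10}{9}\right) \left(- \frac{9}{5}\right) = \left(- \frac{26}{9}\right) \left(- \frac{9}{5}\right) = \frac{26}{5} \approx 5.2$)
$s^{3} = \left(\frac{26}{5}\right)^{3} = \frac{17576}{125}$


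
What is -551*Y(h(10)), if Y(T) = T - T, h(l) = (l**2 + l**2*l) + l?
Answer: 0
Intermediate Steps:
h(l) = l + l**2 + l**3 (h(l) = (l**2 + l**3) + l = l + l**2 + l**3)
Y(T) = 0
-551*Y(h(10)) = -551*0 = 0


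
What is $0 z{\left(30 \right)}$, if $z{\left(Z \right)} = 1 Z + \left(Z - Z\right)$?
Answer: $0$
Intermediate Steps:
$z{\left(Z \right)} = Z$ ($z{\left(Z \right)} = Z + 0 = Z$)
$0 z{\left(30 \right)} = 0 \cdot 30 = 0$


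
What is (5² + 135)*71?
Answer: 11360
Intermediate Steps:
(5² + 135)*71 = (25 + 135)*71 = 160*71 = 11360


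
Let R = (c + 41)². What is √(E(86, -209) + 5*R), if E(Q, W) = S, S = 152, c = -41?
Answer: 2*√38 ≈ 12.329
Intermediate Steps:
R = 0 (R = (-41 + 41)² = 0² = 0)
E(Q, W) = 152
√(E(86, -209) + 5*R) = √(152 + 5*0) = √(152 + 0) = √152 = 2*√38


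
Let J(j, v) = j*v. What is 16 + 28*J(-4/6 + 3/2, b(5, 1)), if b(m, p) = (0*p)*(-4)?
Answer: 16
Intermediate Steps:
b(m, p) = 0 (b(m, p) = 0*(-4) = 0)
16 + 28*J(-4/6 + 3/2, b(5, 1)) = 16 + 28*((-4/6 + 3/2)*0) = 16 + 28*((-4*⅙ + 3*(½))*0) = 16 + 28*((-⅔ + 3/2)*0) = 16 + 28*((⅚)*0) = 16 + 28*0 = 16 + 0 = 16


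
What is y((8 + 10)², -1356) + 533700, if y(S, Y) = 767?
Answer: 534467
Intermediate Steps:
y((8 + 10)², -1356) + 533700 = 767 + 533700 = 534467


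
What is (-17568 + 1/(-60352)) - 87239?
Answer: -6325312065/60352 ≈ -1.0481e+5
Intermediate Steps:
(-17568 + 1/(-60352)) - 87239 = (-17568 - 1/60352) - 87239 = -1060263937/60352 - 87239 = -6325312065/60352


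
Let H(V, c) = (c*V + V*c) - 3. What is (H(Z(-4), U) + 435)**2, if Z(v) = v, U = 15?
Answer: 97344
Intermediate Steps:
H(V, c) = -3 + 2*V*c (H(V, c) = (V*c + V*c) - 3 = 2*V*c - 3 = -3 + 2*V*c)
(H(Z(-4), U) + 435)**2 = ((-3 + 2*(-4)*15) + 435)**2 = ((-3 - 120) + 435)**2 = (-123 + 435)**2 = 312**2 = 97344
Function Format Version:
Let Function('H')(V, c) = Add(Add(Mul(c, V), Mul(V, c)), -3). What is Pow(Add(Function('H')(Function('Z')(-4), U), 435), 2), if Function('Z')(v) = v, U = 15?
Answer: 97344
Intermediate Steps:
Function('H')(V, c) = Add(-3, Mul(2, V, c)) (Function('H')(V, c) = Add(Add(Mul(V, c), Mul(V, c)), -3) = Add(Mul(2, V, c), -3) = Add(-3, Mul(2, V, c)))
Pow(Add(Function('H')(Function('Z')(-4), U), 435), 2) = Pow(Add(Add(-3, Mul(2, -4, 15)), 435), 2) = Pow(Add(Add(-3, -120), 435), 2) = Pow(Add(-123, 435), 2) = Pow(312, 2) = 97344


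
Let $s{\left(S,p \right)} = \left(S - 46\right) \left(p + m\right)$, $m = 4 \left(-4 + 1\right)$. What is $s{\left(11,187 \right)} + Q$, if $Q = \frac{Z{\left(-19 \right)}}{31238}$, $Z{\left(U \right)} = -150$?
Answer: $- \frac{95666450}{15619} \approx -6125.0$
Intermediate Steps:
$m = -12$ ($m = 4 \left(-3\right) = -12$)
$s{\left(S,p \right)} = \left(-46 + S\right) \left(-12 + p\right)$ ($s{\left(S,p \right)} = \left(S - 46\right) \left(p - 12\right) = \left(-46 + S\right) \left(-12 + p\right)$)
$Q = - \frac{75}{15619}$ ($Q = - \frac{150}{31238} = \left(-150\right) \frac{1}{31238} = - \frac{75}{15619} \approx -0.0048018$)
$s{\left(11,187 \right)} + Q = \left(552 - 8602 - 132 + 11 \cdot 187\right) - \frac{75}{15619} = \left(552 - 8602 - 132 + 2057\right) - \frac{75}{15619} = -6125 - \frac{75}{15619} = - \frac{95666450}{15619}$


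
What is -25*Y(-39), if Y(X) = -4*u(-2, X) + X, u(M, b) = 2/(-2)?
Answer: 875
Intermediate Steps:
u(M, b) = -1 (u(M, b) = 2*(-½) = -1)
Y(X) = 4 + X (Y(X) = -4*(-1) + X = 4 + X)
-25*Y(-39) = -25*(4 - 39) = -25*(-35) = 875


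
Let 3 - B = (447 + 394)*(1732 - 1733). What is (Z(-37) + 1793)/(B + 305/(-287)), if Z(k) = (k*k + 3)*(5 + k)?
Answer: -4028619/80641 ≈ -49.957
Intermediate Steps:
Z(k) = (3 + k²)*(5 + k) (Z(k) = (k² + 3)*(5 + k) = (3 + k²)*(5 + k))
B = 844 (B = 3 - (447 + 394)*(1732 - 1733) = 3 - 841*(-1) = 3 - 1*(-841) = 3 + 841 = 844)
(Z(-37) + 1793)/(B + 305/(-287)) = ((15 + (-37)³ + 3*(-37) + 5*(-37)²) + 1793)/(844 + 305/(-287)) = ((15 - 50653 - 111 + 5*1369) + 1793)/(844 + 305*(-1/287)) = ((15 - 50653 - 111 + 6845) + 1793)/(844 - 305/287) = (-43904 + 1793)/(241923/287) = -42111*287/241923 = -4028619/80641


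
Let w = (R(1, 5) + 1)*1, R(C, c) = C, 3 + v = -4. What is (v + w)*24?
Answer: -120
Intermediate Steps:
v = -7 (v = -3 - 4 = -7)
w = 2 (w = (1 + 1)*1 = 2*1 = 2)
(v + w)*24 = (-7 + 2)*24 = -5*24 = -120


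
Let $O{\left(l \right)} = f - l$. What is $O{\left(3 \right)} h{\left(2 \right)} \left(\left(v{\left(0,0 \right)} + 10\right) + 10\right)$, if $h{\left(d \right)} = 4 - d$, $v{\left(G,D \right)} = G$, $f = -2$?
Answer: $-200$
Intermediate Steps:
$O{\left(l \right)} = -2 - l$
$O{\left(3 \right)} h{\left(2 \right)} \left(\left(v{\left(0,0 \right)} + 10\right) + 10\right) = \left(-2 - 3\right) \left(4 - 2\right) \left(\left(0 + 10\right) + 10\right) = \left(-2 - 3\right) \left(4 - 2\right) \left(10 + 10\right) = \left(-5\right) 2 \cdot 20 = \left(-10\right) 20 = -200$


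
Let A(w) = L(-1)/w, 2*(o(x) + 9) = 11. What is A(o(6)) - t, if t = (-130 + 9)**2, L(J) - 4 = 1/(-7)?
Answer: -717463/49 ≈ -14642.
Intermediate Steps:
L(J) = 27/7 (L(J) = 4 + 1/(-7) = 4 - 1/7 = 27/7)
o(x) = -7/2 (o(x) = -9 + (1/2)*11 = -9 + 11/2 = -7/2)
t = 14641 (t = (-121)**2 = 14641)
A(w) = 27/(7*w)
A(o(6)) - t = 27/(7*(-7/2)) - 1*14641 = (27/7)*(-2/7) - 14641 = -54/49 - 14641 = -717463/49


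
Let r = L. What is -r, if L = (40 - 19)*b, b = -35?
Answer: 735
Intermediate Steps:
L = -735 (L = (40 - 19)*(-35) = 21*(-35) = -735)
r = -735
-r = -1*(-735) = 735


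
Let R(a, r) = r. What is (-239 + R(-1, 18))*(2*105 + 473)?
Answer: -150943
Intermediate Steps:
(-239 + R(-1, 18))*(2*105 + 473) = (-239 + 18)*(2*105 + 473) = -221*(210 + 473) = -221*683 = -150943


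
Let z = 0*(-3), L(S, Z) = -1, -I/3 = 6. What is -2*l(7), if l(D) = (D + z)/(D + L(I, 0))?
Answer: -7/3 ≈ -2.3333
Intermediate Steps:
I = -18 (I = -3*6 = -18)
z = 0
l(D) = D/(-1 + D) (l(D) = (D + 0)/(D - 1) = D/(-1 + D))
-2*l(7) = -14/(-1 + 7) = -14/6 = -2*7/6 = -7/3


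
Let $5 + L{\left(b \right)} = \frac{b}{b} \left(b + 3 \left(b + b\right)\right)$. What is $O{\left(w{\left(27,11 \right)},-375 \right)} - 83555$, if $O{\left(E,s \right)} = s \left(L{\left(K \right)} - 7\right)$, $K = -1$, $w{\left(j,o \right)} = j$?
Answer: $-76430$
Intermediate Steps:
$L{\left(b \right)} = -5 + 7 b$ ($L{\left(b \right)} = -5 + \frac{b}{b} \left(b + 3 \left(b + b\right)\right) = -5 + 1 \left(b + 3 \cdot 2 b\right) = -5 + 1 \left(b + 6 b\right) = -5 + 1 \cdot 7 b = -5 + 7 b$)
$O{\left(E,s \right)} = - 19 s$ ($O{\left(E,s \right)} = s \left(\left(-5 + 7 \left(-1\right)\right) - 7\right) = s \left(\left(-5 - 7\right) - 7\right) = s \left(-12 - 7\right) = s \left(-19\right) = - 19 s$)
$O{\left(w{\left(27,11 \right)},-375 \right)} - 83555 = \left(-19\right) \left(-375\right) - 83555 = 7125 - 83555 = -76430$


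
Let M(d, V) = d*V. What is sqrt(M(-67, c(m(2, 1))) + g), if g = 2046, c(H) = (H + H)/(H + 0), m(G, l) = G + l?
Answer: 2*sqrt(478) ≈ 43.726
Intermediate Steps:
c(H) = 2 (c(H) = (2*H)/H = 2)
M(d, V) = V*d
sqrt(M(-67, c(m(2, 1))) + g) = sqrt(2*(-67) + 2046) = sqrt(-134 + 2046) = sqrt(1912) = 2*sqrt(478)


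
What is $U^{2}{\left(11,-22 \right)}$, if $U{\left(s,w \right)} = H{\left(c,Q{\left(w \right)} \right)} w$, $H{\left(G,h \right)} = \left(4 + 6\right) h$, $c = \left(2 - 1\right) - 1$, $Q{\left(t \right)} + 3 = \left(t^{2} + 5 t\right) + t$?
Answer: $5895168400$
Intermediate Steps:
$Q{\left(t \right)} = -3 + t^{2} + 6 t$ ($Q{\left(t \right)} = -3 + \left(\left(t^{2} + 5 t\right) + t\right) = -3 + \left(t^{2} + 6 t\right) = -3 + t^{2} + 6 t$)
$c = 0$ ($c = 1 - 1 = 0$)
$H{\left(G,h \right)} = 10 h$
$U{\left(s,w \right)} = w \left(-30 + 10 w^{2} + 60 w\right)$ ($U{\left(s,w \right)} = 10 \left(-3 + w^{2} + 6 w\right) w = \left(-30 + 10 w^{2} + 60 w\right) w = w \left(-30 + 10 w^{2} + 60 w\right)$)
$U^{2}{\left(11,-22 \right)} = \left(10 \left(-22\right) \left(-3 + \left(-22\right)^{2} + 6 \left(-22\right)\right)\right)^{2} = \left(10 \left(-22\right) \left(-3 + 484 - 132\right)\right)^{2} = \left(10 \left(-22\right) 349\right)^{2} = \left(-76780\right)^{2} = 5895168400$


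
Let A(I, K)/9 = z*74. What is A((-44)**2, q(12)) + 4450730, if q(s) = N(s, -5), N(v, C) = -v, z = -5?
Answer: 4447400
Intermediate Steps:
q(s) = -s
A(I, K) = -3330 (A(I, K) = 9*(-5*74) = 9*(-370) = -3330)
A((-44)**2, q(12)) + 4450730 = -3330 + 4450730 = 4447400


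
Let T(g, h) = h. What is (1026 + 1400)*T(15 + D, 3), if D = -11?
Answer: 7278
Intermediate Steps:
(1026 + 1400)*T(15 + D, 3) = (1026 + 1400)*3 = 2426*3 = 7278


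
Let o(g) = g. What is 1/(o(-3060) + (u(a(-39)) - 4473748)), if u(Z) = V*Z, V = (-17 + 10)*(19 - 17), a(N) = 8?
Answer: -1/4476920 ≈ -2.2337e-7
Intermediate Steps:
V = -14 (V = -7*2 = -14)
u(Z) = -14*Z
1/(o(-3060) + (u(a(-39)) - 4473748)) = 1/(-3060 + (-14*8 - 4473748)) = 1/(-3060 + (-112 - 4473748)) = 1/(-3060 - 4473860) = 1/(-4476920) = -1/4476920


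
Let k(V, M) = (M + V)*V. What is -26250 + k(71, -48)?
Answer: -24617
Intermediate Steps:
k(V, M) = V*(M + V)
-26250 + k(71, -48) = -26250 + 71*(-48 + 71) = -26250 + 71*23 = -26250 + 1633 = -24617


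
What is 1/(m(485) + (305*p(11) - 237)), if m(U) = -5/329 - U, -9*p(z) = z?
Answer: -2961/3241682 ≈ -0.00091342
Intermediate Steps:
p(z) = -z/9
m(U) = -5/329 - U (m(U) = -5*1/329 - U = -5/329 - U)
1/(m(485) + (305*p(11) - 237)) = 1/((-5/329 - 1*485) + (305*(-⅑*11) - 237)) = 1/((-5/329 - 485) + (305*(-11/9) - 237)) = 1/(-159570/329 + (-3355/9 - 237)) = 1/(-159570/329 - 5488/9) = 1/(-3241682/2961) = -2961/3241682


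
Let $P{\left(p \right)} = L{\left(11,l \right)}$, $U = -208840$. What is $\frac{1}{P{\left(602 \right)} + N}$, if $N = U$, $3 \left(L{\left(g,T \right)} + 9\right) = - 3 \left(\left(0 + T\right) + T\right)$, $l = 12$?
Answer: $- \frac{1}{208873} \approx -4.7876 \cdot 10^{-6}$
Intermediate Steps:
$L{\left(g,T \right)} = -9 - 2 T$ ($L{\left(g,T \right)} = -9 + \frac{\left(-3\right) \left(\left(0 + T\right) + T\right)}{3} = -9 + \frac{\left(-3\right) \left(T + T\right)}{3} = -9 + \frac{\left(-3\right) 2 T}{3} = -9 + \frac{\left(-6\right) T}{3} = -9 - 2 T$)
$P{\left(p \right)} = -33$ ($P{\left(p \right)} = -9 - 24 = -33$)
$N = -208840$
$\frac{1}{P{\left(602 \right)} + N} = \frac{1}{-33 - 208840} = \frac{1}{-208873} = - \frac{1}{208873}$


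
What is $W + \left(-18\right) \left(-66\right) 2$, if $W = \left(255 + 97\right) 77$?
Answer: $29480$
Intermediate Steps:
$W = 27104$ ($W = 352 \cdot 77 = 27104$)
$W + \left(-18\right) \left(-66\right) 2 = 27104 + \left(-18\right) \left(-66\right) 2 = 27104 + 1188 \cdot 2 = 27104 + 2376 = 29480$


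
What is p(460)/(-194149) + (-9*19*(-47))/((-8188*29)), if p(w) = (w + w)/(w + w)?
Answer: -1560612965/46101068348 ≈ -0.033852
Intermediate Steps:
p(w) = 1 (p(w) = (2*w)/((2*w)) = (2*w)*(1/(2*w)) = 1)
p(460)/(-194149) + (-9*19*(-47))/((-8188*29)) = 1/(-194149) + (-9*19*(-47))/((-8188*29)) = 1*(-1/194149) - 171*(-47)/(-237452) = -1/194149 + 8037*(-1/237452) = -1/194149 - 8037/237452 = -1560612965/46101068348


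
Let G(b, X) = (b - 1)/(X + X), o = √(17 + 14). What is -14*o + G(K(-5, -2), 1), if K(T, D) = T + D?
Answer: -4 - 14*√31 ≈ -81.949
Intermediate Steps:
o = √31 ≈ 5.5678
K(T, D) = D + T
G(b, X) = (-1 + b)/(2*X) (G(b, X) = (-1 + b)/((2*X)) = (-1 + b)*(1/(2*X)) = (-1 + b)/(2*X))
-14*o + G(K(-5, -2), 1) = -14*√31 + (½)*(-1 + (-2 - 5))/1 = -14*√31 + (½)*1*(-1 - 7) = -14*√31 + (½)*1*(-8) = -14*√31 - 4 = -4 - 14*√31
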